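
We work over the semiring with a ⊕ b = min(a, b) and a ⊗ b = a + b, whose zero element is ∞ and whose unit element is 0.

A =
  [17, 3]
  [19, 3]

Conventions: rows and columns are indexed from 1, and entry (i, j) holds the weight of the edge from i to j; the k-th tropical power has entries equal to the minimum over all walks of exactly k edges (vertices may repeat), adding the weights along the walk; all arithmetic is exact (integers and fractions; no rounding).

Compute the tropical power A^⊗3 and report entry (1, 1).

A^⊗2:
  [22, 6]
  [22, 6]
A^⊗3:
  [25, 9]
  [25, 9]
Key observation: the optimum is the walk 1->2->2->1, with weight 3 + 3 + 19 = 25.
Optimal value attained by: walk 1->2->2->1.
Answer: (A^⊗3)[1][1] = 25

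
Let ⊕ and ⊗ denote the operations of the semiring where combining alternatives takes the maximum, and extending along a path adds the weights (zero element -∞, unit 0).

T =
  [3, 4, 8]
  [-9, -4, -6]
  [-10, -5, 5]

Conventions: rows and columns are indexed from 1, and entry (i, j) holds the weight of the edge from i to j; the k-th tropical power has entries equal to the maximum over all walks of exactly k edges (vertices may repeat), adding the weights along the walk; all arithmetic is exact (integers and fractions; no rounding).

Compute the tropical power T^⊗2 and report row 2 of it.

T^⊗2:
  [6, 7, 13]
  [-6, -5, -1]
  [-5, 0, 10]
Answer: row 2 of T^⊗2 = [-6, -5, -1]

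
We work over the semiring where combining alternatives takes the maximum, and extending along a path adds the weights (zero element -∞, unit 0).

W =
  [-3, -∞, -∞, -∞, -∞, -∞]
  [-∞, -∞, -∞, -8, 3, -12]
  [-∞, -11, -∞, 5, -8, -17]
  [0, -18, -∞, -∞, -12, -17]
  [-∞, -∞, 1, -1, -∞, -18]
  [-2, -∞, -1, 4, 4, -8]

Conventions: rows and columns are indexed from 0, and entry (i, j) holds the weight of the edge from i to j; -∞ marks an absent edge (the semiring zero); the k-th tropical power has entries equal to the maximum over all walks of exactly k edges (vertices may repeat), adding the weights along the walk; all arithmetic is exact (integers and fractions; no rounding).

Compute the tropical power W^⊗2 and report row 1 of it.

W^⊗2:
  [-6, -∞, -∞, -∞, -∞, -∞]
  [-8, -26, 4, 2, -8, -15]
  [5, -13, -7, -9, -7, -12]
  [-3, -∞, -11, -13, -13, -25]
  [-1, -10, -19, 6, -7, -16]
  [4, -12, 5, 4, -4, -13]
Answer: row 1 of W^⊗2 = [-8, -26, 4, 2, -8, -15]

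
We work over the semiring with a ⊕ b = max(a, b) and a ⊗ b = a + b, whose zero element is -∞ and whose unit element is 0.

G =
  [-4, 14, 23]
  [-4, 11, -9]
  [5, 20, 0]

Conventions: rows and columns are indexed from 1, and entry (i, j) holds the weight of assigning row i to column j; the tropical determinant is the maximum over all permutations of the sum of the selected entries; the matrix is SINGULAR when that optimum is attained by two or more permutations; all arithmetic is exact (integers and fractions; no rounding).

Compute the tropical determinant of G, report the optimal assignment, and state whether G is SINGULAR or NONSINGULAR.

σ = (1, 2, 3): (-4) + 11 + 0 = 7
σ = (1, 3, 2): (-4) + (-9) + 20 = 7
σ = (2, 1, 3): 14 + (-4) + 0 = 10
σ = (2, 3, 1): 14 + (-9) + 5 = 10
σ = (3, 1, 2): 23 + (-4) + 20 = 39
σ = (3, 2, 1): 23 + 11 + 5 = 39
Optimal value attained by: σ = (3, 1, 2).
Answer: det⊕(G) = 39; verdict: SINGULAR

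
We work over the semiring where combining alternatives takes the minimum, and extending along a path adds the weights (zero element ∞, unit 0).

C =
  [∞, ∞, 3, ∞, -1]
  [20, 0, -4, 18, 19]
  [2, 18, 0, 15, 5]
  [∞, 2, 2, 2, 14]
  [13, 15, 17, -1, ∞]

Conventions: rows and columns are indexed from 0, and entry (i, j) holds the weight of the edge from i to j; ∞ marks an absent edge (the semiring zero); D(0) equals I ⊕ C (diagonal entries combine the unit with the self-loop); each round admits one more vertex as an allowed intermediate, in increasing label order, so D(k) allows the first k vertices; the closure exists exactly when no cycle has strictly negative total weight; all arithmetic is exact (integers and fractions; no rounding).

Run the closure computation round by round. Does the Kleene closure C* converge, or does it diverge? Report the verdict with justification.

D(0):
  [0, ∞, 3, ∞, -1]
  [20, 0, -4, 18, 19]
  [2, 18, 0, 15, 5]
  [∞, 2, 2, 0, 14]
  [13, 15, 17, -1, 0]
D(1):
  [0, ∞, 3, ∞, -1]
  [20, 0, -4, 18, 19]
  [2, 18, 0, 15, 1]
  [∞, 2, 2, 0, 14]
  [13, 15, 16, -1, 0]
D(2):
  [0, ∞, 3, ∞, -1]
  [20, 0, -4, 18, 19]
  [2, 18, 0, 15, 1]
  [22, 2, -2, 0, 14]
  [13, 15, 11, -1, 0]
D(3):
  [0, 21, 3, 18, -1]
  [-2, 0, -4, 11, -3]
  [2, 18, 0, 15, 1]
  [0, 2, -2, 0, -1]
  [13, 15, 11, -1, 0]
Detection: at round 4, diagonal entry (4, 4) turns strictly negative.
Key observation: the cycle 4->3->1->2->0->4 has total weight (-1) + 2 + (-4) + 2 + (-1), which is strictly negative.
Answer: DIVERGES — negative cycle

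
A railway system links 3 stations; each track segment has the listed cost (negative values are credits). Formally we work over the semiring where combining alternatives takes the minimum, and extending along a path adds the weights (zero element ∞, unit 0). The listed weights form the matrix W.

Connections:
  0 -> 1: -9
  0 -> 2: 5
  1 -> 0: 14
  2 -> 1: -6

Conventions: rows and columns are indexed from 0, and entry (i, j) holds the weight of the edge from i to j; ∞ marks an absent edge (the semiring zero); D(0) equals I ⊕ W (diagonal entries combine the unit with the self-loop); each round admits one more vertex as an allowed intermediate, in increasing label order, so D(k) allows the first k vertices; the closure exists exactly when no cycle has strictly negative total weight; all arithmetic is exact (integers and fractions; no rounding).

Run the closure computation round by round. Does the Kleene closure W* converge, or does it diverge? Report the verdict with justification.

D(0):
  [0, -9, 5]
  [14, 0, ∞]
  [∞, -6, 0]
D(1):
  [0, -9, 5]
  [14, 0, 19]
  [∞, -6, 0]
D(2):
  [0, -9, 5]
  [14, 0, 19]
  [8, -6, 0]
D(3):
  [0, -9, 5]
  [14, 0, 19]
  [8, -6, 0]
Key observation: every diagonal entry stays at the unit through all rounds, so no improving cycle exists.
Answer: CONVERGES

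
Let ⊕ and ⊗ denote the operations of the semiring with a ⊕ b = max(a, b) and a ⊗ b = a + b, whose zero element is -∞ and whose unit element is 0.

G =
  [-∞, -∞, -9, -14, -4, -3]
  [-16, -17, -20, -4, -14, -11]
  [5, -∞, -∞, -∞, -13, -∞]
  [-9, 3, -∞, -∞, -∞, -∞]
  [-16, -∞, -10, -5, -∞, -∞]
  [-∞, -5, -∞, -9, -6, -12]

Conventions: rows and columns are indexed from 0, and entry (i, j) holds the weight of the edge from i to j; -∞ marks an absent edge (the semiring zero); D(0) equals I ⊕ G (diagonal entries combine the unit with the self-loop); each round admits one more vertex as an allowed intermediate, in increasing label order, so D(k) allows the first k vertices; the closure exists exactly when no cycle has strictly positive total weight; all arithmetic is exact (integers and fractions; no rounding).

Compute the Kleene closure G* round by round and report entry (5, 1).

D(0):
  [0, -∞, -9, -14, -4, -3]
  [-16, 0, -20, -4, -14, -11]
  [5, -∞, 0, -∞, -13, -∞]
  [-9, 3, -∞, 0, -∞, -∞]
  [-16, -∞, -10, -5, 0, -∞]
  [-∞, -5, -∞, -9, -6, 0]
D(1):
  [0, -∞, -9, -14, -4, -3]
  [-16, 0, -20, -4, -14, -11]
  [5, -∞, 0, -9, 1, 2]
  [-9, 3, -18, 0, -13, -12]
  [-16, -∞, -10, -5, 0, -19]
  [-∞, -5, -∞, -9, -6, 0]
D(2):
  [0, -∞, -9, -14, -4, -3]
  [-16, 0, -20, -4, -14, -11]
  [5, -∞, 0, -9, 1, 2]
  [-9, 3, -17, 0, -11, -8]
  [-16, -∞, -10, -5, 0, -19]
  [-21, -5, -25, -9, -6, 0]
D(3):
  [0, -∞, -9, -14, -4, -3]
  [-15, 0, -20, -4, -14, -11]
  [5, -∞, 0, -9, 1, 2]
  [-9, 3, -17, 0, -11, -8]
  [-5, -∞, -10, -5, 0, -8]
  [-20, -5, -25, -9, -6, 0]
D(4):
  [0, -11, -9, -14, -4, -3]
  [-13, 0, -20, -4, -14, -11]
  [5, -6, 0, -9, 1, 2]
  [-9, 3, -17, 0, -11, -8]
  [-5, -2, -10, -5, 0, -8]
  [-18, -5, -25, -9, -6, 0]
D(5):
  [0, -6, -9, -9, -4, -3]
  [-13, 0, -20, -4, -14, -11]
  [5, -1, 0, -4, 1, 2]
  [-9, 3, -17, 0, -11, -8]
  [-5, -2, -10, -5, 0, -8]
  [-11, -5, -16, -9, -6, 0]
D(6):
  [0, -6, -9, -9, -4, -3]
  [-13, 0, -20, -4, -14, -11]
  [5, -1, 0, -4, 1, 2]
  [-9, 3, -17, 0, -11, -8]
  [-5, -2, -10, -5, 0, -8]
  [-11, -5, -16, -9, -6, 0]
Answer: G*[5][1] = -5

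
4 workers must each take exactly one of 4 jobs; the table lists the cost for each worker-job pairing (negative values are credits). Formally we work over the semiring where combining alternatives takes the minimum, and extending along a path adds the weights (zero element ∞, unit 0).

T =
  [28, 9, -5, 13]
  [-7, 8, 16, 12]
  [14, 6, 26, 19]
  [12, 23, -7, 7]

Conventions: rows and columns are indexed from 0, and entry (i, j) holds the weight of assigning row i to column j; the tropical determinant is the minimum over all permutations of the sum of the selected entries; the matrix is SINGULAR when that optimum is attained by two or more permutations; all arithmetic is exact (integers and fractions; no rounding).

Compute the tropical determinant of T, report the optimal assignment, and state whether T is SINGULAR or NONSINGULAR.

σ = (0, 1, 2, 3): 28 + 8 + 26 + 7 = 69
σ = (0, 1, 3, 2): 28 + 8 + 19 + (-7) = 48
σ = (0, 2, 1, 3): 28 + 16 + 6 + 7 = 57
σ = (0, 2, 3, 1): 28 + 16 + 19 + 23 = 86
σ = (0, 3, 1, 2): 28 + 12 + 6 + (-7) = 39
σ = (0, 3, 2, 1): 28 + 12 + 26 + 23 = 89
σ = (1, 0, 2, 3): 9 + (-7) + 26 + 7 = 35
σ = (1, 0, 3, 2): 9 + (-7) + 19 + (-7) = 14
σ = (1, 2, 0, 3): 9 + 16 + 14 + 7 = 46
σ = (1, 2, 3, 0): 9 + 16 + 19 + 12 = 56
σ = (1, 3, 0, 2): 9 + 12 + 14 + (-7) = 28
σ = (1, 3, 2, 0): 9 + 12 + 26 + 12 = 59
σ = (2, 0, 1, 3): (-5) + (-7) + 6 + 7 = 1
σ = (2, 0, 3, 1): (-5) + (-7) + 19 + 23 = 30
σ = (2, 1, 0, 3): (-5) + 8 + 14 + 7 = 24
σ = (2, 1, 3, 0): (-5) + 8 + 19 + 12 = 34
σ = (2, 3, 0, 1): (-5) + 12 + 14 + 23 = 44
σ = (2, 3, 1, 0): (-5) + 12 + 6 + 12 = 25
σ = (3, 0, 1, 2): 13 + (-7) + 6 + (-7) = 5
σ = (3, 0, 2, 1): 13 + (-7) + 26 + 23 = 55
σ = (3, 1, 0, 2): 13 + 8 + 14 + (-7) = 28
σ = (3, 1, 2, 0): 13 + 8 + 26 + 12 = 59
σ = (3, 2, 0, 1): 13 + 16 + 14 + 23 = 66
σ = (3, 2, 1, 0): 13 + 16 + 6 + 12 = 47
Optimal value attained by: σ = (2, 0, 1, 3).
Answer: det⊕(T) = 1; verdict: NONSINGULAR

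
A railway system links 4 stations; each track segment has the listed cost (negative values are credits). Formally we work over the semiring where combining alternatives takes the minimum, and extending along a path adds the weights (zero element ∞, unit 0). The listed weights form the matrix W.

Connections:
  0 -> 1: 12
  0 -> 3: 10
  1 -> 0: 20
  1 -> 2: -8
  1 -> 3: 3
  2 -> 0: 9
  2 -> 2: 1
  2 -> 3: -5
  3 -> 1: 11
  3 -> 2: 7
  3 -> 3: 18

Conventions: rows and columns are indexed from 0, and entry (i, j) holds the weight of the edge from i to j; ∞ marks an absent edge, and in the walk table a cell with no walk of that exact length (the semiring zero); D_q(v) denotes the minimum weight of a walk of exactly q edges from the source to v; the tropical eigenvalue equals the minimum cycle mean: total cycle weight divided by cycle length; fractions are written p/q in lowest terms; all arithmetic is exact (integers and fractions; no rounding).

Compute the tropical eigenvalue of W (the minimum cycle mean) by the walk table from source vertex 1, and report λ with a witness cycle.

q=0: [∞, 0, ∞, ∞]
q=1: [20, ∞, -8, 3]
q=2: [1, 14, -7, -13]
q=3: [2, -2, -6, -12]
q=4: [3, -1, -10, -11]
Optimal cycle mean attained by: cycle 1->2->3->1, total (-8) + (-5) + 11, length 3.
Answer: λ = -2/3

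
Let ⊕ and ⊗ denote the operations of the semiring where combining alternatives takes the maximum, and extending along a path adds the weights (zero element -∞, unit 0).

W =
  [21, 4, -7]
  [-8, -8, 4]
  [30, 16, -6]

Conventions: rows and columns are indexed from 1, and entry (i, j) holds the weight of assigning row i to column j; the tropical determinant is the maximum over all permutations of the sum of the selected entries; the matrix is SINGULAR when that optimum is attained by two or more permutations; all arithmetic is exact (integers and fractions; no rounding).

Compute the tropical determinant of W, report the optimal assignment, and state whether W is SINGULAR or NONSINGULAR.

σ = (1, 2, 3): 21 + (-8) + (-6) = 7
σ = (1, 3, 2): 21 + 4 + 16 = 41
σ = (2, 1, 3): 4 + (-8) + (-6) = -10
σ = (2, 3, 1): 4 + 4 + 30 = 38
σ = (3, 1, 2): (-7) + (-8) + 16 = 1
σ = (3, 2, 1): (-7) + (-8) + 30 = 15
Optimal value attained by: σ = (1, 3, 2).
Answer: det⊕(W) = 41; verdict: NONSINGULAR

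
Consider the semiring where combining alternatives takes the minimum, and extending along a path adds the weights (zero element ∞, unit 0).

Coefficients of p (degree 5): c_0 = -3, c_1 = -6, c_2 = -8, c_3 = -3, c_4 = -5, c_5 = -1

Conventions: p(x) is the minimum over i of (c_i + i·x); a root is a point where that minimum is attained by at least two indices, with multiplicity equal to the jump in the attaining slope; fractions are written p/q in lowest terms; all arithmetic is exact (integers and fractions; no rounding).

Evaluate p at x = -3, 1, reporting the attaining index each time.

p(-3) = min(-3+0·(-3)=-3, -6+1·(-3)=-9, -8+2·(-3)=-14, -3+3·(-3)=-12, -5+4·(-3)=-17, -1+5·(-3)=-16) = -17 (attained by i=4)
p(1) = min(-3+0·1=-3, -6+1·1=-5, -8+2·1=-6, -3+3·1=0, -5+4·1=-1, -1+5·1=4) = -6 (attained by i=2)
Answer: p(-3) = -17; p(1) = -6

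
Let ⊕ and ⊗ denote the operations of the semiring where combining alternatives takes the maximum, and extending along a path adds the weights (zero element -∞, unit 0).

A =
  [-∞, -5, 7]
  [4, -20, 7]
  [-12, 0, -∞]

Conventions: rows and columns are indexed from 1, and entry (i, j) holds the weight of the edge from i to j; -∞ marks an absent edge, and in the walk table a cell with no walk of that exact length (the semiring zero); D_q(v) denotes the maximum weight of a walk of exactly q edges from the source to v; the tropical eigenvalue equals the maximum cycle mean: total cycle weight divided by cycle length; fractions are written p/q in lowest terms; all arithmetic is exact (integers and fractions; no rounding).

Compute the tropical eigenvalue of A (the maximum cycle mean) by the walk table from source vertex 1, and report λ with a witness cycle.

q=0: [0, -∞, -∞]
q=1: [-∞, -5, 7]
q=2: [-1, 7, 2]
q=3: [11, 2, 14]
Optimal cycle mean attained by: cycle 1->3->2->1, total 7 + 0 + 4, length 3.
Answer: λ = 11/3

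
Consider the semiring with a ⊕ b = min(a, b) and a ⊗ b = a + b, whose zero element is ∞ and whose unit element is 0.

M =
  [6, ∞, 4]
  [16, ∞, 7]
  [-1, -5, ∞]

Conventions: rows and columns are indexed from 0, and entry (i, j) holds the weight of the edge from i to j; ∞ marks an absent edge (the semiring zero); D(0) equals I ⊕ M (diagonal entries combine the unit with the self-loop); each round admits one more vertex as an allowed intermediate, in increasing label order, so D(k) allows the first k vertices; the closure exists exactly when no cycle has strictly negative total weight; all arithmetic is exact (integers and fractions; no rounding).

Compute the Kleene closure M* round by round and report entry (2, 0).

D(0):
  [0, ∞, 4]
  [16, 0, 7]
  [-1, -5, 0]
D(1):
  [0, ∞, 4]
  [16, 0, 7]
  [-1, -5, 0]
D(2):
  [0, ∞, 4]
  [16, 0, 7]
  [-1, -5, 0]
D(3):
  [0, -1, 4]
  [6, 0, 7]
  [-1, -5, 0]
Answer: M*[2][0] = -1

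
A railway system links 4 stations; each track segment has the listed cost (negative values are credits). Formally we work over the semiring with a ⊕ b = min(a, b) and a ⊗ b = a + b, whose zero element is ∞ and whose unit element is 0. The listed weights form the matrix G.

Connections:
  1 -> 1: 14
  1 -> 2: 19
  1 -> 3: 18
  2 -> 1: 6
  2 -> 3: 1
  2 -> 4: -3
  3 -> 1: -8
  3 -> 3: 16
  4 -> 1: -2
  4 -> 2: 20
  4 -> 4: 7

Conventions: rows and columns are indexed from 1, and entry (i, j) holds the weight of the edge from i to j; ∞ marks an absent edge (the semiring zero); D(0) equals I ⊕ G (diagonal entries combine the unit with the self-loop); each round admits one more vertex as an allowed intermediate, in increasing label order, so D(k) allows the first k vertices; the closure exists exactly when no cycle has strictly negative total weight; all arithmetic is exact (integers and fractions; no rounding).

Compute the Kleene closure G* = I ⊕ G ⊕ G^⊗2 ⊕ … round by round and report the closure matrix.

D(0):
  [0, 19, 18, ∞]
  [6, 0, 1, -3]
  [-8, ∞, 0, ∞]
  [-2, 20, ∞, 0]
D(1):
  [0, 19, 18, ∞]
  [6, 0, 1, -3]
  [-8, 11, 0, ∞]
  [-2, 17, 16, 0]
D(2):
  [0, 19, 18, 16]
  [6, 0, 1, -3]
  [-8, 11, 0, 8]
  [-2, 17, 16, 0]
D(3):
  [0, 19, 18, 16]
  [-7, 0, 1, -3]
  [-8, 11, 0, 8]
  [-2, 17, 16, 0]
D(4):
  [0, 19, 18, 16]
  [-7, 0, 1, -3]
  [-8, 11, 0, 8]
  [-2, 17, 16, 0]
Answer: G* = [[0, 19, 18, 16], [-7, 0, 1, -3], [-8, 11, 0, 8], [-2, 17, 16, 0]]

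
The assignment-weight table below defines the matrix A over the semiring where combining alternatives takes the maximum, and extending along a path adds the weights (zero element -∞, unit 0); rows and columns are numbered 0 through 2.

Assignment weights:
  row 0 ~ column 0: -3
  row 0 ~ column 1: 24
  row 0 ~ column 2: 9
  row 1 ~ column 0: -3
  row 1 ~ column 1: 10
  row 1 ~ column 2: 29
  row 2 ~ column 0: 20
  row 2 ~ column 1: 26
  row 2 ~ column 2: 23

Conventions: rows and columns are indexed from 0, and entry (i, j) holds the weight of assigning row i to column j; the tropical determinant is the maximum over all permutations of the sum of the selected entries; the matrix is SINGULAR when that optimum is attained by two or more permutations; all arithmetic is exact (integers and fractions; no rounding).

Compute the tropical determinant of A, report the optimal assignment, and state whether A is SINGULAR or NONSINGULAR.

σ = (0, 1, 2): (-3) + 10 + 23 = 30
σ = (0, 2, 1): (-3) + 29 + 26 = 52
σ = (1, 0, 2): 24 + (-3) + 23 = 44
σ = (1, 2, 0): 24 + 29 + 20 = 73
σ = (2, 0, 1): 9 + (-3) + 26 = 32
σ = (2, 1, 0): 9 + 10 + 20 = 39
Optimal value attained by: σ = (1, 2, 0).
Answer: det⊕(A) = 73; verdict: NONSINGULAR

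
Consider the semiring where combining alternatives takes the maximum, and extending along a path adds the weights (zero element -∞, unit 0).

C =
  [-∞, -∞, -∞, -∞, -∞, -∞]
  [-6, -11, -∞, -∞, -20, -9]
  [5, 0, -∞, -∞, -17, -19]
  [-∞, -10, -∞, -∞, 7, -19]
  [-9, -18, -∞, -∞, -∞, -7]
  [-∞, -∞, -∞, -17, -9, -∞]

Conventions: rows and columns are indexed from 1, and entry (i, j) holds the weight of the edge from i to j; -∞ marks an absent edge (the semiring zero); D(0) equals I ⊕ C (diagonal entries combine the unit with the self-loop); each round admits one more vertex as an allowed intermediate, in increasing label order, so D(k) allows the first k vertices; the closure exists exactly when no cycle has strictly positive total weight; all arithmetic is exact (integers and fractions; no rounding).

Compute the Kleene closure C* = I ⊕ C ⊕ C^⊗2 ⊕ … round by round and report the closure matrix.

D(0):
  [0, -∞, -∞, -∞, -∞, -∞]
  [-6, 0, -∞, -∞, -20, -9]
  [5, 0, 0, -∞, -17, -19]
  [-∞, -10, -∞, 0, 7, -19]
  [-9, -18, -∞, -∞, 0, -7]
  [-∞, -∞, -∞, -17, -9, 0]
D(1):
  [0, -∞, -∞, -∞, -∞, -∞]
  [-6, 0, -∞, -∞, -20, -9]
  [5, 0, 0, -∞, -17, -19]
  [-∞, -10, -∞, 0, 7, -19]
  [-9, -18, -∞, -∞, 0, -7]
  [-∞, -∞, -∞, -17, -9, 0]
D(2):
  [0, -∞, -∞, -∞, -∞, -∞]
  [-6, 0, -∞, -∞, -20, -9]
  [5, 0, 0, -∞, -17, -9]
  [-16, -10, -∞, 0, 7, -19]
  [-9, -18, -∞, -∞, 0, -7]
  [-∞, -∞, -∞, -17, -9, 0]
D(3):
  [0, -∞, -∞, -∞, -∞, -∞]
  [-6, 0, -∞, -∞, -20, -9]
  [5, 0, 0, -∞, -17, -9]
  [-16, -10, -∞, 0, 7, -19]
  [-9, -18, -∞, -∞, 0, -7]
  [-∞, -∞, -∞, -17, -9, 0]
D(4):
  [0, -∞, -∞, -∞, -∞, -∞]
  [-6, 0, -∞, -∞, -20, -9]
  [5, 0, 0, -∞, -17, -9]
  [-16, -10, -∞, 0, 7, -19]
  [-9, -18, -∞, -∞, 0, -7]
  [-33, -27, -∞, -17, -9, 0]
D(5):
  [0, -∞, -∞, -∞, -∞, -∞]
  [-6, 0, -∞, -∞, -20, -9]
  [5, 0, 0, -∞, -17, -9]
  [-2, -10, -∞, 0, 7, 0]
  [-9, -18, -∞, -∞, 0, -7]
  [-18, -27, -∞, -17, -9, 0]
D(6):
  [0, -∞, -∞, -∞, -∞, -∞]
  [-6, 0, -∞, -26, -18, -9]
  [5, 0, 0, -26, -17, -9]
  [-2, -10, -∞, 0, 7, 0]
  [-9, -18, -∞, -24, 0, -7]
  [-18, -27, -∞, -17, -9, 0]
Answer: C* = [[0, -∞, -∞, -∞, -∞, -∞], [-6, 0, -∞, -26, -18, -9], [5, 0, 0, -26, -17, -9], [-2, -10, -∞, 0, 7, 0], [-9, -18, -∞, -24, 0, -7], [-18, -27, -∞, -17, -9, 0]]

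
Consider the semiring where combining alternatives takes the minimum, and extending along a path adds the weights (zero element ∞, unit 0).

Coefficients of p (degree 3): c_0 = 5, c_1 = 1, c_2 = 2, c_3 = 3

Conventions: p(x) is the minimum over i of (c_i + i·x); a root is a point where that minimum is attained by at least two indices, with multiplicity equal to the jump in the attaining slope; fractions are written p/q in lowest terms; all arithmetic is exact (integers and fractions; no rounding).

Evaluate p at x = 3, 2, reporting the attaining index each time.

p(3) = min(5+0·3=5, 1+1·3=4, 2+2·3=8, 3+3·3=12) = 4 (attained by i=1)
p(2) = min(5+0·2=5, 1+1·2=3, 2+2·2=6, 3+3·2=9) = 3 (attained by i=1)
Answer: p(3) = 4; p(2) = 3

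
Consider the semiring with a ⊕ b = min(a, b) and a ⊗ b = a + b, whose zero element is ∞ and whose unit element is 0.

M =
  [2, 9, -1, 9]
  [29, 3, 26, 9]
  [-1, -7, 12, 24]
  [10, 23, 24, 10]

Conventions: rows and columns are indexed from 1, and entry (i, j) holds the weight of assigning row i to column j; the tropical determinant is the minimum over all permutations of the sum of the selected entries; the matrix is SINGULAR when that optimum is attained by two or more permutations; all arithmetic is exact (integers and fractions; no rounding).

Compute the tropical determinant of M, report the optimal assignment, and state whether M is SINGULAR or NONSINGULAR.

σ = (1, 2, 3, 4): 2 + 3 + 12 + 10 = 27
σ = (1, 2, 4, 3): 2 + 3 + 24 + 24 = 53
σ = (1, 3, 2, 4): 2 + 26 + (-7) + 10 = 31
σ = (1, 3, 4, 2): 2 + 26 + 24 + 23 = 75
σ = (1, 4, 2, 3): 2 + 9 + (-7) + 24 = 28
σ = (1, 4, 3, 2): 2 + 9 + 12 + 23 = 46
σ = (2, 1, 3, 4): 9 + 29 + 12 + 10 = 60
σ = (2, 1, 4, 3): 9 + 29 + 24 + 24 = 86
σ = (2, 3, 1, 4): 9 + 26 + (-1) + 10 = 44
σ = (2, 3, 4, 1): 9 + 26 + 24 + 10 = 69
σ = (2, 4, 1, 3): 9 + 9 + (-1) + 24 = 41
σ = (2, 4, 3, 1): 9 + 9 + 12 + 10 = 40
σ = (3, 1, 2, 4): (-1) + 29 + (-7) + 10 = 31
σ = (3, 1, 4, 2): (-1) + 29 + 24 + 23 = 75
σ = (3, 2, 1, 4): (-1) + 3 + (-1) + 10 = 11
σ = (3, 2, 4, 1): (-1) + 3 + 24 + 10 = 36
σ = (3, 4, 1, 2): (-1) + 9 + (-1) + 23 = 30
σ = (3, 4, 2, 1): (-1) + 9 + (-7) + 10 = 11
σ = (4, 1, 2, 3): 9 + 29 + (-7) + 24 = 55
σ = (4, 1, 3, 2): 9 + 29 + 12 + 23 = 73
σ = (4, 2, 1, 3): 9 + 3 + (-1) + 24 = 35
σ = (4, 2, 3, 1): 9 + 3 + 12 + 10 = 34
σ = (4, 3, 1, 2): 9 + 26 + (-1) + 23 = 57
σ = (4, 3, 2, 1): 9 + 26 + (-7) + 10 = 38
Optimal value attained by: σ = (3, 2, 1, 4).
Answer: det⊕(M) = 11; verdict: SINGULAR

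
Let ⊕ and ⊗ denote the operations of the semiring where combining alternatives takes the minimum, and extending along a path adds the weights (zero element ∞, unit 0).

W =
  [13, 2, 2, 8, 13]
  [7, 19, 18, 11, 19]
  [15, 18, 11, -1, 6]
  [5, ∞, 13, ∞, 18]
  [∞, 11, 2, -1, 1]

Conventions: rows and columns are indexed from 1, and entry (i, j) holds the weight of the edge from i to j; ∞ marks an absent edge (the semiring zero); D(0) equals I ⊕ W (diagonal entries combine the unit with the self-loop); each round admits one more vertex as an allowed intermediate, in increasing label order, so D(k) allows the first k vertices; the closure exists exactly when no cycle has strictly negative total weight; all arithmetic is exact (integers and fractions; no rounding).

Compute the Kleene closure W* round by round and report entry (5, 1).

D(0):
  [0, 2, 2, 8, 13]
  [7, 0, 18, 11, 19]
  [15, 18, 0, -1, 6]
  [5, ∞, 13, 0, 18]
  [∞, 11, 2, -1, 0]
D(1):
  [0, 2, 2, 8, 13]
  [7, 0, 9, 11, 19]
  [15, 17, 0, -1, 6]
  [5, 7, 7, 0, 18]
  [∞, 11, 2, -1, 0]
D(2):
  [0, 2, 2, 8, 13]
  [7, 0, 9, 11, 19]
  [15, 17, 0, -1, 6]
  [5, 7, 7, 0, 18]
  [18, 11, 2, -1, 0]
D(3):
  [0, 2, 2, 1, 8]
  [7, 0, 9, 8, 15]
  [15, 17, 0, -1, 6]
  [5, 7, 7, 0, 13]
  [17, 11, 2, -1, 0]
D(4):
  [0, 2, 2, 1, 8]
  [7, 0, 9, 8, 15]
  [4, 6, 0, -1, 6]
  [5, 7, 7, 0, 13]
  [4, 6, 2, -1, 0]
D(5):
  [0, 2, 2, 1, 8]
  [7, 0, 9, 8, 15]
  [4, 6, 0, -1, 6]
  [5, 7, 7, 0, 13]
  [4, 6, 2, -1, 0]
Answer: W*[5][1] = 4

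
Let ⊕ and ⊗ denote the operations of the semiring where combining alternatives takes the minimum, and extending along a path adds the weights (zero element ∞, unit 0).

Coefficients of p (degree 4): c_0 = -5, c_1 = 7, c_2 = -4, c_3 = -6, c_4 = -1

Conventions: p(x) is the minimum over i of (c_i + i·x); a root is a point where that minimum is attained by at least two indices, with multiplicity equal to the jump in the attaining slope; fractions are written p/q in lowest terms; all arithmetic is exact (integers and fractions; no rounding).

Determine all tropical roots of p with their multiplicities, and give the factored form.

hull edge (i=0, c=-5) to (i=3, c=-6): slope -1/3, span 3
hull edge (i=3, c=-6) to (i=4, c=-1): slope 5, span 1
Factored form: p(x) = -1 ⊗ (x ⊕ (-5)) ⊗ (x ⊕ 1/3) ⊗ (x ⊕ 1/3) ⊗ (x ⊕ 1/3)
Answer: roots = -5 (mult 1), 1/3 (mult 3)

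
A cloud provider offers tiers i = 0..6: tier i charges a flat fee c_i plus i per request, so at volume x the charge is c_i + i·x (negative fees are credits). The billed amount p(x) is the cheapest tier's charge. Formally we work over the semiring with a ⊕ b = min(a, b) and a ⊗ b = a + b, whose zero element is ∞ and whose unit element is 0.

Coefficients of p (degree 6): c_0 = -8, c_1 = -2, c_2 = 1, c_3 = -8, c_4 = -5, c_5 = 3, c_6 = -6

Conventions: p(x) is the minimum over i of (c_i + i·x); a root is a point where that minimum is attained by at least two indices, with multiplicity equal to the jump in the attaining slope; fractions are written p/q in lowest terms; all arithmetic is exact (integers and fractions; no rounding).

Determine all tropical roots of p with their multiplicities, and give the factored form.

hull edge (i=0, c=-8) to (i=3, c=-8): slope 0, span 3
hull edge (i=3, c=-8) to (i=6, c=-6): slope 2/3, span 3
Factored form: p(x) = -6 ⊗ (x ⊕ (-2/3)) ⊗ (x ⊕ (-2/3)) ⊗ (x ⊕ (-2/3)) ⊗ (x ⊕ 0) ⊗ (x ⊕ 0) ⊗ (x ⊕ 0)
Answer: roots = -2/3 (mult 3), 0 (mult 3)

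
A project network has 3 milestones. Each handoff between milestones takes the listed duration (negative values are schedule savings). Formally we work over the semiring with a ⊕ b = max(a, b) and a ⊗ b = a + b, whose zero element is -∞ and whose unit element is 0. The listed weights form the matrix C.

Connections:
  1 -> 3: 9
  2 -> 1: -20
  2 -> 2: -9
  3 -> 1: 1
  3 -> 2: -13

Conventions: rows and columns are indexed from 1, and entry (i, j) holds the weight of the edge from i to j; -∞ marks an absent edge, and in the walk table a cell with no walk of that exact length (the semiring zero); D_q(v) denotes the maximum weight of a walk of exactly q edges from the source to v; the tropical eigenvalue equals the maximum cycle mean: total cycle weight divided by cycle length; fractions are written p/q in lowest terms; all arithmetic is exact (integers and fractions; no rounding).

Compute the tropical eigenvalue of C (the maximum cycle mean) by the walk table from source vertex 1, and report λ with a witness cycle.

q=0: [0, -∞, -∞]
q=1: [-∞, -∞, 9]
q=2: [10, -4, -∞]
q=3: [-24, -13, 19]
Optimal cycle mean attained by: cycle 1->3->1, total 9 + 1, length 2.
Answer: λ = 5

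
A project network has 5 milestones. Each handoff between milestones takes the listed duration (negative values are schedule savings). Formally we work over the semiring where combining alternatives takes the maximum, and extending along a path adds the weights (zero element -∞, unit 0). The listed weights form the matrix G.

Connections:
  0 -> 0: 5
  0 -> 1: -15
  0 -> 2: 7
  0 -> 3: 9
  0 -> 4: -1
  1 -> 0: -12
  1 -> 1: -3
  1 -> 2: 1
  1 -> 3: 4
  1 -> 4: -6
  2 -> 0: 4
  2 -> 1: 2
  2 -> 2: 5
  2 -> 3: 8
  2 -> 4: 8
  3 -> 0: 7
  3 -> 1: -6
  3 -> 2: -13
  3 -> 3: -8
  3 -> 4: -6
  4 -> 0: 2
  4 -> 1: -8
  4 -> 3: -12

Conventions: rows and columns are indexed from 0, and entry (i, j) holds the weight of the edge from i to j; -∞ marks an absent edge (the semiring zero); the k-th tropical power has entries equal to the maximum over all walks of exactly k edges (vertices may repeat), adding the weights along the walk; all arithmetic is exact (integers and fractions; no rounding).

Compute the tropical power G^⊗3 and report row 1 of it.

G^⊗2:
  [16, 9, 12, 15, 15]
  [11, 3, 6, 9, 9]
  [15, 7, 11, 13, 13]
  [12, -8, 14, 16, 6]
  [7, -11, 9, 11, 1]
G^⊗3:
  [22, 14, 23, 25, 20]
  [16, 8, 18, 20, 14]
  [20, 13, 22, 24, 19]
  [23, 16, 19, 22, 22]
  [18, 11, 14, 17, 17]
Answer: row 1 of G^⊗3 = [16, 8, 18, 20, 14]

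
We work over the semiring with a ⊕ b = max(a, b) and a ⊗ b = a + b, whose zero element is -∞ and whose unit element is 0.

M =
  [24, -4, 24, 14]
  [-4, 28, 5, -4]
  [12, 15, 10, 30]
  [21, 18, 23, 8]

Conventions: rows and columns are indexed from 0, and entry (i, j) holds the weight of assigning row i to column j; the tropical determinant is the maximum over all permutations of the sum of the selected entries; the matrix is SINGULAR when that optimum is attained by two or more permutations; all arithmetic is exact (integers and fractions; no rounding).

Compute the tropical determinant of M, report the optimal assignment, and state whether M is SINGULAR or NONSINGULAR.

σ = (0, 1, 2, 3): 24 + 28 + 10 + 8 = 70
σ = (0, 1, 3, 2): 24 + 28 + 30 + 23 = 105
σ = (0, 2, 1, 3): 24 + 5 + 15 + 8 = 52
σ = (0, 2, 3, 1): 24 + 5 + 30 + 18 = 77
σ = (0, 3, 1, 2): 24 + (-4) + 15 + 23 = 58
σ = (0, 3, 2, 1): 24 + (-4) + 10 + 18 = 48
σ = (1, 0, 2, 3): (-4) + (-4) + 10 + 8 = 10
σ = (1, 0, 3, 2): (-4) + (-4) + 30 + 23 = 45
σ = (1, 2, 0, 3): (-4) + 5 + 12 + 8 = 21
σ = (1, 2, 3, 0): (-4) + 5 + 30 + 21 = 52
σ = (1, 3, 0, 2): (-4) + (-4) + 12 + 23 = 27
σ = (1, 3, 2, 0): (-4) + (-4) + 10 + 21 = 23
σ = (2, 0, 1, 3): 24 + (-4) + 15 + 8 = 43
σ = (2, 0, 3, 1): 24 + (-4) + 30 + 18 = 68
σ = (2, 1, 0, 3): 24 + 28 + 12 + 8 = 72
σ = (2, 1, 3, 0): 24 + 28 + 30 + 21 = 103
σ = (2, 3, 0, 1): 24 + (-4) + 12 + 18 = 50
σ = (2, 3, 1, 0): 24 + (-4) + 15 + 21 = 56
σ = (3, 0, 1, 2): 14 + (-4) + 15 + 23 = 48
σ = (3, 0, 2, 1): 14 + (-4) + 10 + 18 = 38
σ = (3, 1, 0, 2): 14 + 28 + 12 + 23 = 77
σ = (3, 1, 2, 0): 14 + 28 + 10 + 21 = 73
σ = (3, 2, 0, 1): 14 + 5 + 12 + 18 = 49
σ = (3, 2, 1, 0): 14 + 5 + 15 + 21 = 55
Optimal value attained by: σ = (0, 1, 3, 2).
Answer: det⊕(M) = 105; verdict: NONSINGULAR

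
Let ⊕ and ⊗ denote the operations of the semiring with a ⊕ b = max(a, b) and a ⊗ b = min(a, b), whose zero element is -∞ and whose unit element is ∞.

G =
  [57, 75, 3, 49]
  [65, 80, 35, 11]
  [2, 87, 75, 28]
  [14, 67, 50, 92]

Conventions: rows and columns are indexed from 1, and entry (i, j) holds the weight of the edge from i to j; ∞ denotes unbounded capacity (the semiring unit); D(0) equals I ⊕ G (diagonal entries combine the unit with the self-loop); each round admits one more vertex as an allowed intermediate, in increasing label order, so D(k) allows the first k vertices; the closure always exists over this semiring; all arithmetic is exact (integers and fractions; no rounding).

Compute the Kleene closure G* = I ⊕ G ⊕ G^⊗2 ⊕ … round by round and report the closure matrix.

D(0):
  [∞, 75, 3, 49]
  [65, ∞, 35, 11]
  [2, 87, ∞, 28]
  [14, 67, 50, ∞]
D(1):
  [∞, 75, 3, 49]
  [65, ∞, 35, 49]
  [2, 87, ∞, 28]
  [14, 67, 50, ∞]
D(2):
  [∞, 75, 35, 49]
  [65, ∞, 35, 49]
  [65, 87, ∞, 49]
  [65, 67, 50, ∞]
D(3):
  [∞, 75, 35, 49]
  [65, ∞, 35, 49]
  [65, 87, ∞, 49]
  [65, 67, 50, ∞]
D(4):
  [∞, 75, 49, 49]
  [65, ∞, 49, 49]
  [65, 87, ∞, 49]
  [65, 67, 50, ∞]
Answer: G* = [[∞, 75, 49, 49], [65, ∞, 49, 49], [65, 87, ∞, 49], [65, 67, 50, ∞]]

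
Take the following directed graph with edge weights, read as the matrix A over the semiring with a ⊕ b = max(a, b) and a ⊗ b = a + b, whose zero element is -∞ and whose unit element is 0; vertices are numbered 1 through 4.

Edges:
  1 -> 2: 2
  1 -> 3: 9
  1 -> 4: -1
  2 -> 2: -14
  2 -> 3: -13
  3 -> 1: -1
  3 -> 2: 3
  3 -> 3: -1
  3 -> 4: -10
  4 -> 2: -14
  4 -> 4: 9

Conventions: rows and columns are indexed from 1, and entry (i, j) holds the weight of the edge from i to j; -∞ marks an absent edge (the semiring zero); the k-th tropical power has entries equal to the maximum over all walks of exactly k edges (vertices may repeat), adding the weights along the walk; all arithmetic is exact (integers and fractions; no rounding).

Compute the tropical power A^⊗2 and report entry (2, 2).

A^⊗2:
  [8, 12, 8, 8]
  [-14, -10, -14, -23]
  [-2, 2, 8, -1]
  [-∞, -5, -27, 18]
Key observation: the optimum is the walk 2->3->2, with weight (-13) + 3 = -10.
Optimal value attained by: walk 2->3->2.
Answer: (A^⊗2)[2][2] = -10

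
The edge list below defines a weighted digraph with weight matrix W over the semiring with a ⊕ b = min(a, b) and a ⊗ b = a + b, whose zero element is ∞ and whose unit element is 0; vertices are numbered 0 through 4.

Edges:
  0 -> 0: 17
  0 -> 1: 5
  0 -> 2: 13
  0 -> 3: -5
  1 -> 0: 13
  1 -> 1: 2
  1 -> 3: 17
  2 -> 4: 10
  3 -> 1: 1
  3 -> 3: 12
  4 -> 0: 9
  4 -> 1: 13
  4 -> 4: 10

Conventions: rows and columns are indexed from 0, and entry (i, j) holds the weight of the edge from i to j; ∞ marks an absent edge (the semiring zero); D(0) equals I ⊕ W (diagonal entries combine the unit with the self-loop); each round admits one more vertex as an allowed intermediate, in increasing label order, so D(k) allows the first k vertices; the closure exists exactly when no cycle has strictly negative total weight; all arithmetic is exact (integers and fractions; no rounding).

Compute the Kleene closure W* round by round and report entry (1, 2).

D(0):
  [0, 5, 13, -5, ∞]
  [13, 0, ∞, 17, ∞]
  [∞, ∞, 0, ∞, 10]
  [∞, 1, ∞, 0, ∞]
  [9, 13, ∞, ∞, 0]
D(1):
  [0, 5, 13, -5, ∞]
  [13, 0, 26, 8, ∞]
  [∞, ∞, 0, ∞, 10]
  [∞, 1, ∞, 0, ∞]
  [9, 13, 22, 4, 0]
D(2):
  [0, 5, 13, -5, ∞]
  [13, 0, 26, 8, ∞]
  [∞, ∞, 0, ∞, 10]
  [14, 1, 27, 0, ∞]
  [9, 13, 22, 4, 0]
D(3):
  [0, 5, 13, -5, 23]
  [13, 0, 26, 8, 36]
  [∞, ∞, 0, ∞, 10]
  [14, 1, 27, 0, 37]
  [9, 13, 22, 4, 0]
D(4):
  [0, -4, 13, -5, 23]
  [13, 0, 26, 8, 36]
  [∞, ∞, 0, ∞, 10]
  [14, 1, 27, 0, 37]
  [9, 5, 22, 4, 0]
D(5):
  [0, -4, 13, -5, 23]
  [13, 0, 26, 8, 36]
  [19, 15, 0, 14, 10]
  [14, 1, 27, 0, 37]
  [9, 5, 22, 4, 0]
Answer: W*[1][2] = 26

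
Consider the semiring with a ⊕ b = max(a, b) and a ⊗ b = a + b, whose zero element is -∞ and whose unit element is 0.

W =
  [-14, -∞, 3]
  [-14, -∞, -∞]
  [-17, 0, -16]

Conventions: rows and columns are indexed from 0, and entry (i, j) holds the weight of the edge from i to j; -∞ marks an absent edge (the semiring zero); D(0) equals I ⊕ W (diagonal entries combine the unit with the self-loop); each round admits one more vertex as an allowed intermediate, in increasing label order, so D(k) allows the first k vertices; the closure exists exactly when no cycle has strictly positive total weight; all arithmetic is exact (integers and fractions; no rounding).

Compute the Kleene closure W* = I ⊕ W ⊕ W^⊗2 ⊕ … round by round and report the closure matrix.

D(0):
  [0, -∞, 3]
  [-14, 0, -∞]
  [-17, 0, 0]
D(1):
  [0, -∞, 3]
  [-14, 0, -11]
  [-17, 0, 0]
D(2):
  [0, -∞, 3]
  [-14, 0, -11]
  [-14, 0, 0]
D(3):
  [0, 3, 3]
  [-14, 0, -11]
  [-14, 0, 0]
Answer: W* = [[0, 3, 3], [-14, 0, -11], [-14, 0, 0]]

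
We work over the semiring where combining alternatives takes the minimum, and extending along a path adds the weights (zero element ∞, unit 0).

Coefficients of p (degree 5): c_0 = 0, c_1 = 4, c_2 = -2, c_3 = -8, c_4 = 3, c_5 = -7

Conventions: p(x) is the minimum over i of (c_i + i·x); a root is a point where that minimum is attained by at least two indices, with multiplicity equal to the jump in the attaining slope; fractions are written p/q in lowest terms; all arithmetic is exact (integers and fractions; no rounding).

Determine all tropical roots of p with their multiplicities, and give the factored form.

hull edge (i=0, c=0) to (i=3, c=-8): slope -8/3, span 3
hull edge (i=3, c=-8) to (i=5, c=-7): slope 1/2, span 2
Factored form: p(x) = -7 ⊗ (x ⊕ (-1/2)) ⊗ (x ⊕ (-1/2)) ⊗ (x ⊕ 8/3) ⊗ (x ⊕ 8/3) ⊗ (x ⊕ 8/3)
Answer: roots = -1/2 (mult 2), 8/3 (mult 3)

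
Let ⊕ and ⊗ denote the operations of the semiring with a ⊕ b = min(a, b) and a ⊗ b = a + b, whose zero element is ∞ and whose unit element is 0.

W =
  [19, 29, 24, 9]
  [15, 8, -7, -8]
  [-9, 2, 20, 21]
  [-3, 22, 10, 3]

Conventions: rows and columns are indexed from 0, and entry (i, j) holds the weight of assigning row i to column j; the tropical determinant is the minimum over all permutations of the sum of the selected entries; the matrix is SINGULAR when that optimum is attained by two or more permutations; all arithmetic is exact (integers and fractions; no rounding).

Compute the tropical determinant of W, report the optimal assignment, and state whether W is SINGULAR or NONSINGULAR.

σ = (0, 1, 2, 3): 19 + 8 + 20 + 3 = 50
σ = (0, 1, 3, 2): 19 + 8 + 21 + 10 = 58
σ = (0, 2, 1, 3): 19 + (-7) + 2 + 3 = 17
σ = (0, 2, 3, 1): 19 + (-7) + 21 + 22 = 55
σ = (0, 3, 1, 2): 19 + (-8) + 2 + 10 = 23
σ = (0, 3, 2, 1): 19 + (-8) + 20 + 22 = 53
σ = (1, 0, 2, 3): 29 + 15 + 20 + 3 = 67
σ = (1, 0, 3, 2): 29 + 15 + 21 + 10 = 75
σ = (1, 2, 0, 3): 29 + (-7) + (-9) + 3 = 16
σ = (1, 2, 3, 0): 29 + (-7) + 21 + (-3) = 40
σ = (1, 3, 0, 2): 29 + (-8) + (-9) + 10 = 22
σ = (1, 3, 2, 0): 29 + (-8) + 20 + (-3) = 38
σ = (2, 0, 1, 3): 24 + 15 + 2 + 3 = 44
σ = (2, 0, 3, 1): 24 + 15 + 21 + 22 = 82
σ = (2, 1, 0, 3): 24 + 8 + (-9) + 3 = 26
σ = (2, 1, 3, 0): 24 + 8 + 21 + (-3) = 50
σ = (2, 3, 0, 1): 24 + (-8) + (-9) + 22 = 29
σ = (2, 3, 1, 0): 24 + (-8) + 2 + (-3) = 15
σ = (3, 0, 1, 2): 9 + 15 + 2 + 10 = 36
σ = (3, 0, 2, 1): 9 + 15 + 20 + 22 = 66
σ = (3, 1, 0, 2): 9 + 8 + (-9) + 10 = 18
σ = (3, 1, 2, 0): 9 + 8 + 20 + (-3) = 34
σ = (3, 2, 0, 1): 9 + (-7) + (-9) + 22 = 15
σ = (3, 2, 1, 0): 9 + (-7) + 2 + (-3) = 1
Optimal value attained by: σ = (3, 2, 1, 0).
Answer: det⊕(W) = 1; verdict: NONSINGULAR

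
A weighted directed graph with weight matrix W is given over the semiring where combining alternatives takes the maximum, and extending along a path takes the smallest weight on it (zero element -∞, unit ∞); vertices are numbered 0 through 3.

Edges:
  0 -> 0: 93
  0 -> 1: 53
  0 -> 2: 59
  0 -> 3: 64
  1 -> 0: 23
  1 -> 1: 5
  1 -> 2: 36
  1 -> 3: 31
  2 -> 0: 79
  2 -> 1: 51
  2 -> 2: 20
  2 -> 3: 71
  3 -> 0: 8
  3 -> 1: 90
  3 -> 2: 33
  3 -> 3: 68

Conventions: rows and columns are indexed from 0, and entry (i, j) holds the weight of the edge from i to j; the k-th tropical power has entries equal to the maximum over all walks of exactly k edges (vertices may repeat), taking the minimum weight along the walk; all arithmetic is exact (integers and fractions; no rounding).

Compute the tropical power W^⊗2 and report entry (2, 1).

W^⊗2:
  [93, 64, 59, 64]
  [36, 36, 31, 36]
  [79, 71, 59, 68]
  [33, 68, 36, 68]
Key observation: the optimum is the walk 2->3->1, with weight 71 min 90 = 71.
Optimal value attained by: walk 2->3->1.
Answer: (W^⊗2)[2][1] = 71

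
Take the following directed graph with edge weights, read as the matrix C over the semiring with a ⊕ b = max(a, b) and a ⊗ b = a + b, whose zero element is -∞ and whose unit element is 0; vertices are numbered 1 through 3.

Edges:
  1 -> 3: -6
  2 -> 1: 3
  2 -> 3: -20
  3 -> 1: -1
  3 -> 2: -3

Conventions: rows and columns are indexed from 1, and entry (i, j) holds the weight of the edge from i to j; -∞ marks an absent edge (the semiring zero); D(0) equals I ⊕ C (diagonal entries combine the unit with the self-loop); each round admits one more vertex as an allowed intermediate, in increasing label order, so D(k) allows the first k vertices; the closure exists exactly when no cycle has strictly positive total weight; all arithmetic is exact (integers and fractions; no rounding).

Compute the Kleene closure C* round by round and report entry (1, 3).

D(0):
  [0, -∞, -6]
  [3, 0, -20]
  [-1, -3, 0]
D(1):
  [0, -∞, -6]
  [3, 0, -3]
  [-1, -3, 0]
D(2):
  [0, -∞, -6]
  [3, 0, -3]
  [0, -3, 0]
D(3):
  [0, -9, -6]
  [3, 0, -3]
  [0, -3, 0]
Answer: C*[1][3] = -6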